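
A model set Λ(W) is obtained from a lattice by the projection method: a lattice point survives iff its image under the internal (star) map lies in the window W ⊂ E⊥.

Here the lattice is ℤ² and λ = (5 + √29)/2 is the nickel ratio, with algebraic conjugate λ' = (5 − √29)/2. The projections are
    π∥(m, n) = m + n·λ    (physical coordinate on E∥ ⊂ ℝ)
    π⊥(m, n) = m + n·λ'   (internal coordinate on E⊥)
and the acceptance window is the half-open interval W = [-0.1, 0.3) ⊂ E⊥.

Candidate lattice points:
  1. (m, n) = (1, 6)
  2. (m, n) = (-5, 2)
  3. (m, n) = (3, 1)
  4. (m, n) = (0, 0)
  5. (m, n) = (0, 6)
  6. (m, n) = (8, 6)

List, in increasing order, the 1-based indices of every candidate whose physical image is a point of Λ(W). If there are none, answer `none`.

4

λ' = (5−√29)/2 ≈ -0.192582.
candidate 1: (m,n)=(1,6) → π∥ = 1+6·λ ≈ 32.155494, π⊥ = 1+6·λ' ≈ -0.155494 ∉ [-0.1, 0.3) ⇒ out
candidate 2: (m,n)=(-5,2) → π∥ = -5+2·λ ≈ 5.385165, π⊥ = -5+2·λ' ≈ -5.385165 ∉ [-0.1, 0.3) ⇒ out
candidate 3: (m,n)=(3,1) → π∥ = 3+1·λ ≈ 8.192582, π⊥ = 3+1·λ' ≈ 2.807418 ∉ [-0.1, 0.3) ⇒ out
candidate 4: (m,n)=(0,0) → π∥ = 0+0·λ ≈ 0.000000, π⊥ = 0+0·λ' ≈ 0.000000 ∈ [-0.1, 0.3) ⇒ IN Λ
candidate 5: (m,n)=(0,6) → π∥ = 0+6·λ ≈ 31.155494, π⊥ = 0+6·λ' ≈ -1.155494 ∉ [-0.1, 0.3) ⇒ out
candidate 6: (m,n)=(8,6) → π∥ = 8+6·λ ≈ 39.155494, π⊥ = 8+6·λ' ≈ 6.844506 ∉ [-0.1, 0.3) ⇒ out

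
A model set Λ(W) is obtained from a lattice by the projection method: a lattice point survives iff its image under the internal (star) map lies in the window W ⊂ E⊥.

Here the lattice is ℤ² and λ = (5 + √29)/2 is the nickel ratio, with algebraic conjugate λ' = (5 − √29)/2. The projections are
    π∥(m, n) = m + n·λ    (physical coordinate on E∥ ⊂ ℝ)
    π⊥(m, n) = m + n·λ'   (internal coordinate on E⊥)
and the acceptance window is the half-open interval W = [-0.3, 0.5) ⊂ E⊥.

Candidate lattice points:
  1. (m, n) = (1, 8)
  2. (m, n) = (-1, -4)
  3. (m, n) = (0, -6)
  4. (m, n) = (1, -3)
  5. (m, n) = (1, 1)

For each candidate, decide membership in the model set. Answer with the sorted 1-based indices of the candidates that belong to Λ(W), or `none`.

Numerically λ ≈ 5.19258 and λ' = −1/λ ≈ -0.19258.
candidate 1: (m,n)=(1,8) → π∥ = 1+8·λ ≈ 42.54066, π⊥ = 1+8·λ' ≈ -0.54066 ∉ [-0.3, 0.5) ⇒ out
candidate 2: (m,n)=(-1,-4) → π∥ = -1-4·λ ≈ -21.77033, π⊥ = -1-4·λ' ≈ -0.22967 ∈ [-0.3, 0.5) ⇒ IN Λ
candidate 3: (m,n)=(0,-6) → π∥ = 0-6·λ ≈ -31.15549, π⊥ = 0-6·λ' ≈ 1.15549 ∉ [-0.3, 0.5) ⇒ out
candidate 4: (m,n)=(1,-3) → π∥ = 1-3·λ ≈ -14.57775, π⊥ = 1-3·λ' ≈ 1.57775 ∉ [-0.3, 0.5) ⇒ out
candidate 5: (m,n)=(1,1) → π∥ = 1+1·λ ≈ 6.19258, π⊥ = 1+1·λ' ≈ 0.80742 ∉ [-0.3, 0.5) ⇒ out

2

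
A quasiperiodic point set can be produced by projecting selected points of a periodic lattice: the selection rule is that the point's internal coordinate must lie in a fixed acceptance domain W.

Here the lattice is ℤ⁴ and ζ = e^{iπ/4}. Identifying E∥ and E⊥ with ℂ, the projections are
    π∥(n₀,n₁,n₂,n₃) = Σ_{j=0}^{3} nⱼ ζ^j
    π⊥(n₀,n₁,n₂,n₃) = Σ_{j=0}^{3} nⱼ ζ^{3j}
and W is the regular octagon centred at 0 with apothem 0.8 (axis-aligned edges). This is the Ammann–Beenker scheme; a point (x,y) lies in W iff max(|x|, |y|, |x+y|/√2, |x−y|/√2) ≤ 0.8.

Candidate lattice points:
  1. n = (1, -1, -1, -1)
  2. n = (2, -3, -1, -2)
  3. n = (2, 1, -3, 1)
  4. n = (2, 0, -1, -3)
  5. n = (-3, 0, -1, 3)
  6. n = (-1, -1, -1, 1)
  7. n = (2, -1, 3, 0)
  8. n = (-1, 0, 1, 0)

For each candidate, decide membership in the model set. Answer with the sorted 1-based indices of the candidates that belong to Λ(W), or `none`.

π⊥(n) = n₀ + n₁ζ³ + n₂ζ⁶ + n₃ζ⁹ where ζ = e^{iπ/4}.
#1 (1, -1, -1, -1): internal (1.00000, -0.41421); octagon support 1.00000 vs apothem 0.8 → ∉ W
#2 (2, -3, -1, -2): internal (2.70711, -2.53553); octagon support 3.70711 vs apothem 0.8 → ∉ W
#3 (2, 1, -3, 1): internal (2.00000, 4.41421); octagon support 4.53553 vs apothem 0.8 → ∉ W
#4 (2, 0, -1, -3): internal (-0.12132, -1.12132); octagon support 1.12132 vs apothem 0.8 → ∉ W
#5 (-3, 0, -1, 3): internal (-0.87868, 3.12132); octagon support 3.12132 vs apothem 0.8 → ∉ W
#6 (-1, -1, -1, 1): internal (0.41421, 1.00000); octagon support 1.00000 vs apothem 0.8 → ∉ W
#7 (2, -1, 3, 0): internal (2.70711, -3.70711); octagon support 4.53553 vs apothem 0.8 → ∉ W
#8 (-1, 0, 1, 0): internal (-1.00000, -1.00000); octagon support 1.41421 vs apothem 0.8 → ∉ W

none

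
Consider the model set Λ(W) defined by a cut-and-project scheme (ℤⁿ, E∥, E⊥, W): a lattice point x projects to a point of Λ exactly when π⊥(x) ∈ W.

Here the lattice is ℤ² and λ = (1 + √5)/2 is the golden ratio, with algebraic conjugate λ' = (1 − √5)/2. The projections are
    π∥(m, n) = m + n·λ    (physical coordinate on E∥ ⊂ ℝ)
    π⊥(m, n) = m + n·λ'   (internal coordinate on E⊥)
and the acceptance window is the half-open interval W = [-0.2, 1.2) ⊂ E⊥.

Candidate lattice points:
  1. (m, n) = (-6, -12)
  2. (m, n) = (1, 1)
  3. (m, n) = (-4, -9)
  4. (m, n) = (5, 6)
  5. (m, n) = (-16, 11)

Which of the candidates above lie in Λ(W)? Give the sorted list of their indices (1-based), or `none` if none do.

2

Compute λ' = (1−√5)/2 = -0.618034, so π⊥(m,n) = m -0.618034·n.
#1 (-6,-12): internal coord -6 + (-12)·λ' = +1.416408; +1.416408 ∉ [-0.2, 1.2) → out
#2 (1,1): internal coord 1 + (1)·λ' = +0.381966; +0.381966 ∈ [-0.2, 1.2) → IN Λ
#3 (-4,-9): internal coord -4 + (-9)·λ' = +1.562306; +1.562306 ∉ [-0.2, 1.2) → out
#4 (5,6): internal coord 5 + (6)·λ' = +1.291796; +1.291796 ∉ [-0.2, 1.2) → out
#5 (-16,11): internal coord -16 + (11)·λ' = -22.798374; -22.798374 ∉ [-0.2, 1.2) → out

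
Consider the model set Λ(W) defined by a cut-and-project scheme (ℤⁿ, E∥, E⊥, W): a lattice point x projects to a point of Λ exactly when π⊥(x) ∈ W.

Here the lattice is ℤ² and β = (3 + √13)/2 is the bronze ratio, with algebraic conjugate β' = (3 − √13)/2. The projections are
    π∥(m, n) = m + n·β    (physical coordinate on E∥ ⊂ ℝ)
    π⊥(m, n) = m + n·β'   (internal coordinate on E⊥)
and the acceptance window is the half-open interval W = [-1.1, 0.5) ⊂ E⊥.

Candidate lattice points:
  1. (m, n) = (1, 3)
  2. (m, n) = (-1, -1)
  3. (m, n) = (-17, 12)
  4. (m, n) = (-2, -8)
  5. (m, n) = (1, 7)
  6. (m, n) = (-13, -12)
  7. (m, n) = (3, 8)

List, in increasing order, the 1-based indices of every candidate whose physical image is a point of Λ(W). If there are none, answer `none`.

β' = (3−√13)/2 ≈ -0.3028.
[1] lift (1,3): star map gives 0.0917; window check -1.1 ≤ 0.0917 < 0.5 is true → IN Λ
[2] lift (-1,-1): star map gives -0.6972; window check -1.1 ≤ -0.6972 < 0.5 is true → IN Λ
[3] lift (-17,12): star map gives -20.6333; window check -1.1 ≤ -20.6333 < 0.5 is false → out
[4] lift (-2,-8): star map gives 0.4222; window check -1.1 ≤ 0.4222 < 0.5 is true → IN Λ
[5] lift (1,7): star map gives -1.1194; window check -1.1 ≤ -1.1194 < 0.5 is false → out
[6] lift (-13,-12): star map gives -9.3667; window check -1.1 ≤ -9.3667 < 0.5 is false → out
[7] lift (3,8): star map gives 0.5778; window check -1.1 ≤ 0.5778 < 0.5 is false → out

1, 2, 4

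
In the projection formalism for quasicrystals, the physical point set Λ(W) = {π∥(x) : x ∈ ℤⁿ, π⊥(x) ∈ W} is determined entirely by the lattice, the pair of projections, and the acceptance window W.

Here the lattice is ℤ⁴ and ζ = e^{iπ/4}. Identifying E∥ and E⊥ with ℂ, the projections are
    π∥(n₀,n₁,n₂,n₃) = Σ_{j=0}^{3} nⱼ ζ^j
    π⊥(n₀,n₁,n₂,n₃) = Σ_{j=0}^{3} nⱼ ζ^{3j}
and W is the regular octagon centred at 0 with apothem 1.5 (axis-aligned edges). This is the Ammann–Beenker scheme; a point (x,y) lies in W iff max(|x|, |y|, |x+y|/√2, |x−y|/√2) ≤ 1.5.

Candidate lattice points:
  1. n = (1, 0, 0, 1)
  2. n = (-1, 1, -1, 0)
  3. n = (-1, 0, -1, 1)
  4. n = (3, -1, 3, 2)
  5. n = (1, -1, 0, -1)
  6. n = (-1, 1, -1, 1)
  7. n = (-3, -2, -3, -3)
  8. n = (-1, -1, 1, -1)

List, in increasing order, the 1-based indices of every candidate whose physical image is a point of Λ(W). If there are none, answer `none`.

Internal map: ζ^{3j} for j=0..3 gives (1,0), (−√2/2,√2/2), (0,−1), (√2/2,√2/2).
#1 (1, 0, 0, 1): internal (1.70711, 0.70711); octagon support 1.70711 vs apothem 1.5 → ∉ W
#2 (-1, 1, -1, 0): internal (-1.70711, 1.70711); octagon support 2.41421 vs apothem 1.5 → ∉ W
#3 (-1, 0, -1, 1): internal (-0.29289, 1.70711); octagon support 1.70711 vs apothem 1.5 → ∉ W
#4 (3, -1, 3, 2): internal (5.12132, -2.29289); octagon support 5.24264 vs apothem 1.5 → ∉ W
#5 (1, -1, 0, -1): internal (1.00000, -1.41421); octagon support 1.70711 vs apothem 1.5 → ∉ W
#6 (-1, 1, -1, 1): internal (-1.00000, 2.41421); octagon support 2.41421 vs apothem 1.5 → ∉ W
#7 (-3, -2, -3, -3): internal (-3.70711, -0.53553); octagon support 3.70711 vs apothem 1.5 → ∉ W
#8 (-1, -1, 1, -1): internal (-1.00000, -2.41421); octagon support 2.41421 vs apothem 1.5 → ∉ W

none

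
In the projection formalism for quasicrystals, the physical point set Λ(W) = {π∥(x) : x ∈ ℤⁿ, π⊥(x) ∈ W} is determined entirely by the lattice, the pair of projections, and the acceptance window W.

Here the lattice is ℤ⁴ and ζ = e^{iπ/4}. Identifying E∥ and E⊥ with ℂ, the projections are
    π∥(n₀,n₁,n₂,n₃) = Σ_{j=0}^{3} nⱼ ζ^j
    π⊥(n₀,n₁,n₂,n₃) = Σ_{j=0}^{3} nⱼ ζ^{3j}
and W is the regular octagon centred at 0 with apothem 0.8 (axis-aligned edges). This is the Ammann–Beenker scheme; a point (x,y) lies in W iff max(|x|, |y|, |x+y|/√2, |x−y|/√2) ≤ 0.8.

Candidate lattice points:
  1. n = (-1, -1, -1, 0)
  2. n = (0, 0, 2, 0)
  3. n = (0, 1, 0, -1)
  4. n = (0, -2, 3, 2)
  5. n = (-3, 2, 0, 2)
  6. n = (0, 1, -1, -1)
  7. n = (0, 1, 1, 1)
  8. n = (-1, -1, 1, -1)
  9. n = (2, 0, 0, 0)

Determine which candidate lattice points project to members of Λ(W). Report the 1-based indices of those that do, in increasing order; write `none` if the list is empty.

1, 7

With ζ = e^{iπ/4} the internal vectors are ζ^0,ζ^3,ζ^6,ζ^9.
candidate 1: n = (-1, -1, -1, 0) → π⊥ ≈ (-0.2929, +0.2929); max(|x|,|y|,|x±y|/√2) = 0.4142 ≤ 0.8 ⇒ ∈ W
candidate 2: n = (0, 0, 2, 0) → π⊥ ≈ (+0.0000, -2.0000); max(|x|,|y|,|x±y|/√2) = 2.0000 > 0.8 ⇒ ∉ W
candidate 3: n = (0, 1, 0, -1) → π⊥ ≈ (-1.4142, +0.0000); max(|x|,|y|,|x±y|/√2) = 1.4142 > 0.8 ⇒ ∉ W
candidate 4: n = (0, -2, 3, 2) → π⊥ ≈ (+2.8284, -3.0000); max(|x|,|y|,|x±y|/√2) = 4.1213 > 0.8 ⇒ ∉ W
candidate 5: n = (-3, 2, 0, 2) → π⊥ ≈ (-3.0000, +2.8284); max(|x|,|y|,|x±y|/√2) = 4.1213 > 0.8 ⇒ ∉ W
candidate 6: n = (0, 1, -1, -1) → π⊥ ≈ (-1.4142, +1.0000); max(|x|,|y|,|x±y|/√2) = 1.7071 > 0.8 ⇒ ∉ W
candidate 7: n = (0, 1, 1, 1) → π⊥ ≈ (+0.0000, +0.4142); max(|x|,|y|,|x±y|/√2) = 0.4142 ≤ 0.8 ⇒ ∈ W
candidate 8: n = (-1, -1, 1, -1) → π⊥ ≈ (-1.0000, -2.4142); max(|x|,|y|,|x±y|/√2) = 2.4142 > 0.8 ⇒ ∉ W
candidate 9: n = (2, 0, 0, 0) → π⊥ ≈ (+2.0000, +0.0000); max(|x|,|y|,|x±y|/√2) = 2.0000 > 0.8 ⇒ ∉ W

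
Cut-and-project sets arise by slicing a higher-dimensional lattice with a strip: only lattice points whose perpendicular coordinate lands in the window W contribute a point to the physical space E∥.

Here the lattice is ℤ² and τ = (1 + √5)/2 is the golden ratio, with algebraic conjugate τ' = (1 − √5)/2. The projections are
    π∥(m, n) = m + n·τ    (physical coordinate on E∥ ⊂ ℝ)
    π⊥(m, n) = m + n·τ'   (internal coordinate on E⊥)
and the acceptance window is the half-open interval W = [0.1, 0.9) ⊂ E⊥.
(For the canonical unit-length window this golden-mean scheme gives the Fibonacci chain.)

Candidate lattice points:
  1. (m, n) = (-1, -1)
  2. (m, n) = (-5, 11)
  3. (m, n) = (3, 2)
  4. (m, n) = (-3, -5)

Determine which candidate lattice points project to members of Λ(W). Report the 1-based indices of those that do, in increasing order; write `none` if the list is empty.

Numerically τ ≈ 1.618034 and τ' = −1/τ ≈ -0.618034.
[1] lift (-1,-1): star map gives -0.381966; window check 0.1 ≤ -0.381966 < 0.9 is false → out
[2] lift (-5,11): star map gives -11.798374; window check 0.1 ≤ -11.798374 < 0.9 is false → out
[3] lift (3,2): star map gives 1.763932; window check 0.1 ≤ 1.763932 < 0.9 is false → out
[4] lift (-3,-5): star map gives 0.090170; window check 0.1 ≤ 0.090170 < 0.9 is false → out

none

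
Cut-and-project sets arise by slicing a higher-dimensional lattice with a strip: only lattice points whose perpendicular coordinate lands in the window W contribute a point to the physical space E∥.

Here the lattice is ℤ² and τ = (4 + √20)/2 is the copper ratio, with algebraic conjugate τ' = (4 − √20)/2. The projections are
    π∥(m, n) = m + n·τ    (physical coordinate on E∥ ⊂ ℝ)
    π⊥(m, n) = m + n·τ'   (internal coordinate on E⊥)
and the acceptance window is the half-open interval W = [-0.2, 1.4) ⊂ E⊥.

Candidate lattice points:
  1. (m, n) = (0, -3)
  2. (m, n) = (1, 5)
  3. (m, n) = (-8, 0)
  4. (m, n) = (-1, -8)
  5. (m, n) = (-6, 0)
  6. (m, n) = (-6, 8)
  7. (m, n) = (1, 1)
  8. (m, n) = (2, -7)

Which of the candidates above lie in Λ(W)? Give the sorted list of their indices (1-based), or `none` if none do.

Numerically τ ≈ 4.2361 and τ' = −1/τ ≈ -0.2361.
[1] lift (0,-3): star map gives 0.7082; window check -0.2 ≤ 0.7082 < 1.4 is true → IN Λ
[2] lift (1,5): star map gives -0.1803; window check -0.2 ≤ -0.1803 < 1.4 is true → IN Λ
[3] lift (-8,0): star map gives -8.0000; window check -0.2 ≤ -8.0000 < 1.4 is false → out
[4] lift (-1,-8): star map gives 0.8885; window check -0.2 ≤ 0.8885 < 1.4 is true → IN Λ
[5] lift (-6,0): star map gives -6.0000; window check -0.2 ≤ -6.0000 < 1.4 is false → out
[6] lift (-6,8): star map gives -7.8885; window check -0.2 ≤ -7.8885 < 1.4 is false → out
[7] lift (1,1): star map gives 0.7639; window check -0.2 ≤ 0.7639 < 1.4 is true → IN Λ
[8] lift (2,-7): star map gives 3.6525; window check -0.2 ≤ 3.6525 < 1.4 is false → out

1, 2, 4, 7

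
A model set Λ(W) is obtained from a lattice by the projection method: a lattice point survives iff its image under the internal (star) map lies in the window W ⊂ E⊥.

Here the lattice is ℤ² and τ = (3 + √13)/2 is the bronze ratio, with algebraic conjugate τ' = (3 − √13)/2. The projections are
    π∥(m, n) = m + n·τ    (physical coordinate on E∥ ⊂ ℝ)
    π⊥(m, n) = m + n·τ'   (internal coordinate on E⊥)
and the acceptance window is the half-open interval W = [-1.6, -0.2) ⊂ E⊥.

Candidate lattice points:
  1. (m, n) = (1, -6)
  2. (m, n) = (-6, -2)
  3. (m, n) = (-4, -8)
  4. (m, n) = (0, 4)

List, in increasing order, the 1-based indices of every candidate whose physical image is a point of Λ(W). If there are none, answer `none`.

Compute τ' = (3−√13)/2 = -0.30278, so π⊥(m,n) = m -0.30278·n.
#1 (1,-6): internal coord 1 + (-6)·τ' = +2.81665; +2.81665 ∉ [-1.6, -0.2) → out
#2 (-6,-2): internal coord -6 + (-2)·τ' = -5.39445; -5.39445 ∉ [-1.6, -0.2) → out
#3 (-4,-8): internal coord -4 + (-8)·τ' = -1.57779; -1.57779 ∈ [-1.6, -0.2) → IN Λ
#4 (0,4): internal coord 0 + (4)·τ' = -1.21110; -1.21110 ∈ [-1.6, -0.2) → IN Λ

3, 4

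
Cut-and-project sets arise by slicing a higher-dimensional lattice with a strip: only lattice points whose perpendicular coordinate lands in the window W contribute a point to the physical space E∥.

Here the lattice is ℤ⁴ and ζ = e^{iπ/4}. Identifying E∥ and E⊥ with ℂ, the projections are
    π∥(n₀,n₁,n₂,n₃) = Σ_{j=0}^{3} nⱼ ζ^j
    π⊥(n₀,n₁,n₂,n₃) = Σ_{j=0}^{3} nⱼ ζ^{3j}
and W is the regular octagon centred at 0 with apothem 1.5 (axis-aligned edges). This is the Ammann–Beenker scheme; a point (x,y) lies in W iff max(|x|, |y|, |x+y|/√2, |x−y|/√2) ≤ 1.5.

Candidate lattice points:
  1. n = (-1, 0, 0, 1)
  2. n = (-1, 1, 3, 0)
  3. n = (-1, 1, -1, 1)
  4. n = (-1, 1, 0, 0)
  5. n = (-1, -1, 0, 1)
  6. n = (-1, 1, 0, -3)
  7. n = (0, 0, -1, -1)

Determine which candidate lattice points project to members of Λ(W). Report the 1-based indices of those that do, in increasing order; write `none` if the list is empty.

π⊥(n) = n₀ + n₁ζ³ + n₂ζ⁶ + n₃ζ⁹ where ζ = e^{iπ/4}.
#1 (-1, 0, 0, 1): internal (-0.2929, 0.7071); octagon support 0.7071 vs apothem 1.5 → ∈ W
#2 (-1, 1, 3, 0): internal (-1.7071, -2.2929); octagon support 2.8284 vs apothem 1.5 → ∉ W
#3 (-1, 1, -1, 1): internal (-1.0000, 2.4142); octagon support 2.4142 vs apothem 1.5 → ∉ W
#4 (-1, 1, 0, 0): internal (-1.7071, 0.7071); octagon support 1.7071 vs apothem 1.5 → ∉ W
#5 (-1, -1, 0, 1): internal (0.4142, 0.0000); octagon support 0.4142 vs apothem 1.5 → ∈ W
#6 (-1, 1, 0, -3): internal (-3.8284, -1.4142); octagon support 3.8284 vs apothem 1.5 → ∉ W
#7 (0, 0, -1, -1): internal (-0.7071, 0.2929); octagon support 0.7071 vs apothem 1.5 → ∈ W

1, 5, 7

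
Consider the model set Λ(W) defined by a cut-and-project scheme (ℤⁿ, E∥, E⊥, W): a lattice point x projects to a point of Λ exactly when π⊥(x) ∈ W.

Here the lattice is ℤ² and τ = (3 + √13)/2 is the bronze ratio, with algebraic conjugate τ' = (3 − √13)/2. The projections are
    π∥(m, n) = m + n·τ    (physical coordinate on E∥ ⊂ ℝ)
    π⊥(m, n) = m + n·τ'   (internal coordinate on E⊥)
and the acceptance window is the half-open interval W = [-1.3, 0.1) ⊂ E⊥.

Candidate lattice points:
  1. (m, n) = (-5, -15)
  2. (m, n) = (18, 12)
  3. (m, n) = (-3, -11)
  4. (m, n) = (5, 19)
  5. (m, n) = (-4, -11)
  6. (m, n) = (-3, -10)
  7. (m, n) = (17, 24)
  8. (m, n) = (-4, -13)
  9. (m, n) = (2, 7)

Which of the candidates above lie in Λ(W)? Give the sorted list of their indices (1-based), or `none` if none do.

1, 4, 5, 6, 8, 9

τ' = (3−√13)/2 ≈ -0.3028.
#1 (-5,-15): internal coord -5 + (-15)·τ' = -0.4584; -0.4584 ∈ [-1.3, 0.1) → IN Λ
#2 (18,12): internal coord 18 + (12)·τ' = +14.3667; +14.3667 ∉ [-1.3, 0.1) → out
#3 (-3,-11): internal coord -3 + (-11)·τ' = +0.3305; +0.3305 ∉ [-1.3, 0.1) → out
#4 (5,19): internal coord 5 + (19)·τ' = -0.7527; -0.7527 ∈ [-1.3, 0.1) → IN Λ
#5 (-4,-11): internal coord -4 + (-11)·τ' = -0.6695; -0.6695 ∈ [-1.3, 0.1) → IN Λ
#6 (-3,-10): internal coord -3 + (-10)·τ' = +0.0278; +0.0278 ∈ [-1.3, 0.1) → IN Λ
#7 (17,24): internal coord 17 + (24)·τ' = +9.7334; +9.7334 ∉ [-1.3, 0.1) → out
#8 (-4,-13): internal coord -4 + (-13)·τ' = -0.0639; -0.0639 ∈ [-1.3, 0.1) → IN Λ
#9 (2,7): internal coord 2 + (7)·τ' = -0.1194; -0.1194 ∈ [-1.3, 0.1) → IN Λ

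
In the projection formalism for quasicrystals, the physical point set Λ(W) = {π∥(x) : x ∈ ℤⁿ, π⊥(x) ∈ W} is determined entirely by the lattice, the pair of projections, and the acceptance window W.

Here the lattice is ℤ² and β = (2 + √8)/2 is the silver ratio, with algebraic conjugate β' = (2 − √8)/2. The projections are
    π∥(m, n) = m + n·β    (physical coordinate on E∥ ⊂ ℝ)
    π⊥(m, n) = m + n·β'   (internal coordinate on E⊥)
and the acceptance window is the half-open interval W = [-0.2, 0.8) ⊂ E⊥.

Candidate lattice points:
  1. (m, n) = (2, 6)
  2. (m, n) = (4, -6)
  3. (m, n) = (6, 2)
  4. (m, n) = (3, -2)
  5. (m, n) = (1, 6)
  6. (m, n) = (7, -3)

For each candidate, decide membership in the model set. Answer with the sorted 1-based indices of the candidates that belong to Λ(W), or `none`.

Compute β' = (2−√8)/2 = -0.41421, so π⊥(m,n) = m -0.41421·n.
[1] lift (2,6): star map gives -0.48528; window check -0.2 ≤ -0.48528 < 0.8 is false → out
[2] lift (4,-6): star map gives 6.48528; window check -0.2 ≤ 6.48528 < 0.8 is false → out
[3] lift (6,2): star map gives 5.17157; window check -0.2 ≤ 5.17157 < 0.8 is false → out
[4] lift (3,-2): star map gives 3.82843; window check -0.2 ≤ 3.82843 < 0.8 is false → out
[5] lift (1,6): star map gives -1.48528; window check -0.2 ≤ -1.48528 < 0.8 is false → out
[6] lift (7,-3): star map gives 8.24264; window check -0.2 ≤ 8.24264 < 0.8 is false → out

none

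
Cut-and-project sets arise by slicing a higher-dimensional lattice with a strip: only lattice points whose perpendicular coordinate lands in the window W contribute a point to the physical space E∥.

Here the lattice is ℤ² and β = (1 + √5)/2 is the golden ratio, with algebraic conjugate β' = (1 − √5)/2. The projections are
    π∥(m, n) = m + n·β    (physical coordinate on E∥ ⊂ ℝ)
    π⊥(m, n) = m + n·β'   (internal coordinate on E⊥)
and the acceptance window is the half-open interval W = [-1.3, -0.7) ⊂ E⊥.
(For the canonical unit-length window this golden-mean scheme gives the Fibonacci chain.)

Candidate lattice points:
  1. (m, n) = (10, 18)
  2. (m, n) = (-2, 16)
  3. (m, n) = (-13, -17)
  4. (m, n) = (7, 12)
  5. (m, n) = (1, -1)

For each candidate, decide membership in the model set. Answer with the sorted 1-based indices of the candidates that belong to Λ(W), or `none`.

1

Compute β' = (1−√5)/2 = -0.6180, so π⊥(m,n) = m -0.6180·n.
#1 (10,18): internal coord 10 + (18)·β' = -1.1246; -1.1246 ∈ [-1.3, -0.7) → IN Λ
#2 (-2,16): internal coord -2 + (16)·β' = -11.8885; -11.8885 ∉ [-1.3, -0.7) → out
#3 (-13,-17): internal coord -13 + (-17)·β' = -2.4934; -2.4934 ∉ [-1.3, -0.7) → out
#4 (7,12): internal coord 7 + (12)·β' = -0.4164; -0.4164 ∉ [-1.3, -0.7) → out
#5 (1,-1): internal coord 1 + (-1)·β' = +1.6180; +1.6180 ∉ [-1.3, -0.7) → out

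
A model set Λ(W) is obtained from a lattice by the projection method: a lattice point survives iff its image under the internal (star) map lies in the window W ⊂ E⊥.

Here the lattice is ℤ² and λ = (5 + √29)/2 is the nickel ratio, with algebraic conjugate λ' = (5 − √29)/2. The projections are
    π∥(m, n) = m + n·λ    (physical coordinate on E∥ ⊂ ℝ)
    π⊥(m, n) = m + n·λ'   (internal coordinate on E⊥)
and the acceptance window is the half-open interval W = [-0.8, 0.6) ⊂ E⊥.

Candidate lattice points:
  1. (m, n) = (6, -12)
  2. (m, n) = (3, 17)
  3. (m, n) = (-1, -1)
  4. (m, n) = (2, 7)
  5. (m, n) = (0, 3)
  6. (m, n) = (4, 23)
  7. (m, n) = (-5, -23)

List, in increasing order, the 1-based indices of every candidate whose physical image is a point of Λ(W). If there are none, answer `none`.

2, 5, 6, 7

Compute λ' = (5−√29)/2 = -0.1926, so π⊥(m,n) = m -0.1926·n.
candidate 1: (m,n)=(6,-12) → π∥ = 6-12·λ ≈ -56.3110, π⊥ = 6-12·λ' ≈ 8.3110 ∉ [-0.8, 0.6) ⇒ out
candidate 2: (m,n)=(3,17) → π∥ = 3+17·λ ≈ 91.2739, π⊥ = 3+17·λ' ≈ -0.2739 ∈ [-0.8, 0.6) ⇒ IN Λ
candidate 3: (m,n)=(-1,-1) → π∥ = -1-1·λ ≈ -6.1926, π⊥ = -1-1·λ' ≈ -0.8074 ∉ [-0.8, 0.6) ⇒ out
candidate 4: (m,n)=(2,7) → π∥ = 2+7·λ ≈ 38.3481, π⊥ = 2+7·λ' ≈ 0.6519 ∉ [-0.8, 0.6) ⇒ out
candidate 5: (m,n)=(0,3) → π∥ = 0+3·λ ≈ 15.5777, π⊥ = 0+3·λ' ≈ -0.5777 ∈ [-0.8, 0.6) ⇒ IN Λ
candidate 6: (m,n)=(4,23) → π∥ = 4+23·λ ≈ 123.4294, π⊥ = 4+23·λ' ≈ -0.4294 ∈ [-0.8, 0.6) ⇒ IN Λ
candidate 7: (m,n)=(-5,-23) → π∥ = -5-23·λ ≈ -124.4294, π⊥ = -5-23·λ' ≈ -0.5706 ∈ [-0.8, 0.6) ⇒ IN Λ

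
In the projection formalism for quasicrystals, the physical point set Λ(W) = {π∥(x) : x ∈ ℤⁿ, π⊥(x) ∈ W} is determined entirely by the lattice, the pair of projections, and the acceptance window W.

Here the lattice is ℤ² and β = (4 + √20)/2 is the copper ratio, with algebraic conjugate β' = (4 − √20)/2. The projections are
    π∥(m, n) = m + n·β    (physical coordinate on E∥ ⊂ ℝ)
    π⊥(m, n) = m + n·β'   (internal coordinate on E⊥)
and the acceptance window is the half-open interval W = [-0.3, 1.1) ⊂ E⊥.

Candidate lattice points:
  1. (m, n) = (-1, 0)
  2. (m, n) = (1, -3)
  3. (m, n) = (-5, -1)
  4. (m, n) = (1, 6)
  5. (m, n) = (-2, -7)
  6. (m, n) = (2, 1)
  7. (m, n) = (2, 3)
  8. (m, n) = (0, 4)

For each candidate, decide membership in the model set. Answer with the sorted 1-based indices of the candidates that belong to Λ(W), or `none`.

none

β' = (4−√20)/2 ≈ -0.23607.
candidate 1: (m,n)=(-1,0) → π∥ = -1+0·β ≈ -1.00000, π⊥ = -1+0·β' ≈ -1.00000 ∉ [-0.3, 1.1) ⇒ out
candidate 2: (m,n)=(1,-3) → π∥ = 1-3·β ≈ -11.70820, π⊥ = 1-3·β' ≈ 1.70820 ∉ [-0.3, 1.1) ⇒ out
candidate 3: (m,n)=(-5,-1) → π∥ = -5-1·β ≈ -9.23607, π⊥ = -5-1·β' ≈ -4.76393 ∉ [-0.3, 1.1) ⇒ out
candidate 4: (m,n)=(1,6) → π∥ = 1+6·β ≈ 26.41641, π⊥ = 1+6·β' ≈ -0.41641 ∉ [-0.3, 1.1) ⇒ out
candidate 5: (m,n)=(-2,-7) → π∥ = -2-7·β ≈ -31.65248, π⊥ = -2-7·β' ≈ -0.34752 ∉ [-0.3, 1.1) ⇒ out
candidate 6: (m,n)=(2,1) → π∥ = 2+1·β ≈ 6.23607, π⊥ = 2+1·β' ≈ 1.76393 ∉ [-0.3, 1.1) ⇒ out
candidate 7: (m,n)=(2,3) → π∥ = 2+3·β ≈ 14.70820, π⊥ = 2+3·β' ≈ 1.29180 ∉ [-0.3, 1.1) ⇒ out
candidate 8: (m,n)=(0,4) → π∥ = 0+4·β ≈ 16.94427, π⊥ = 0+4·β' ≈ -0.94427 ∉ [-0.3, 1.1) ⇒ out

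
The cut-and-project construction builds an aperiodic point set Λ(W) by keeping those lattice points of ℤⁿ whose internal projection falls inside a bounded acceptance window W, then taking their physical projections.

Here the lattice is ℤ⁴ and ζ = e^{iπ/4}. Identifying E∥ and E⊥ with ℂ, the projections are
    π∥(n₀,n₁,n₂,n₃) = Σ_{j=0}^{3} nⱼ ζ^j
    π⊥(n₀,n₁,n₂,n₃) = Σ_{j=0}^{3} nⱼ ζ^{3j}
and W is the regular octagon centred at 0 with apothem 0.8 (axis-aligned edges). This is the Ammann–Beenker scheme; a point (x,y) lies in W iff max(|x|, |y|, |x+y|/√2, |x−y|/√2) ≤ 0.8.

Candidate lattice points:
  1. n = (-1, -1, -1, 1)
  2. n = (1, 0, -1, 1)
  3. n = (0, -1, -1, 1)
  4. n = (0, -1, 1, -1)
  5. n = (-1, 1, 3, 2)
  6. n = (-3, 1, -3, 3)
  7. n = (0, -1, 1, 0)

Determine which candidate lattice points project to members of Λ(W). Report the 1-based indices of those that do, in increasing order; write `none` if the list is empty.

With ζ = e^{iπ/4} the internal vectors are ζ^0,ζ^3,ζ^6,ζ^9.
candidate 1: n = (-1, -1, -1, 1) → π⊥ ≈ (+0.4142, +1.0000); max(|x|,|y|,|x±y|/√2) = 1.0000 > 0.8 ⇒ ∉ W
candidate 2: n = (1, 0, -1, 1) → π⊥ ≈ (+1.7071, +1.7071); max(|x|,|y|,|x±y|/√2) = 2.4142 > 0.8 ⇒ ∉ W
candidate 3: n = (0, -1, -1, 1) → π⊥ ≈ (+1.4142, +1.0000); max(|x|,|y|,|x±y|/√2) = 1.7071 > 0.8 ⇒ ∉ W
candidate 4: n = (0, -1, 1, -1) → π⊥ ≈ (+0.0000, -2.4142); max(|x|,|y|,|x±y|/√2) = 2.4142 > 0.8 ⇒ ∉ W
candidate 5: n = (-1, 1, 3, 2) → π⊥ ≈ (-0.2929, -0.8787); max(|x|,|y|,|x±y|/√2) = 0.8787 > 0.8 ⇒ ∉ W
candidate 6: n = (-3, 1, -3, 3) → π⊥ ≈ (-1.5858, +5.8284); max(|x|,|y|,|x±y|/√2) = 5.8284 > 0.8 ⇒ ∉ W
candidate 7: n = (0, -1, 1, 0) → π⊥ ≈ (+0.7071, -1.7071); max(|x|,|y|,|x±y|/√2) = 1.7071 > 0.8 ⇒ ∉ W

none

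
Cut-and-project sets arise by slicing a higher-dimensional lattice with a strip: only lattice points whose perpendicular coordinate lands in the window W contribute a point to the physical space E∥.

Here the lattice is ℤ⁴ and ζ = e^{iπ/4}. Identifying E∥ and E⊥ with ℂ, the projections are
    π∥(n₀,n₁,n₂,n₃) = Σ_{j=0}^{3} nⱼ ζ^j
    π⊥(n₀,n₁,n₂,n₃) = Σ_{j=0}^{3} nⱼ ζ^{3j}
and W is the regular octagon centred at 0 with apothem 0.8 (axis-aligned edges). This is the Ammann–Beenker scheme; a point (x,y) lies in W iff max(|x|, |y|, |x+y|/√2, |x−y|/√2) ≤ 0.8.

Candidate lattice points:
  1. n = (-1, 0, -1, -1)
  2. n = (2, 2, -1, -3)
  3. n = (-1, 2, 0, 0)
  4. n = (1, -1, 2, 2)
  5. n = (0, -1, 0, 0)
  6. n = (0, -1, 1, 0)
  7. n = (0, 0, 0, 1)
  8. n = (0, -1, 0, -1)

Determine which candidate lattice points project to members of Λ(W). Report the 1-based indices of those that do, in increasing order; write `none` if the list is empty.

none

Internal map: ζ^{3j} for j=0..3 gives (1,0), (−√2/2,√2/2), (0,−1), (√2/2,√2/2).
candidate 1: n = (-1, 0, -1, -1) → π⊥ ≈ (-1.70711, +0.29289); max(|x|,|y|,|x±y|/√2) = 1.70711 > 0.8 ⇒ ∉ W
candidate 2: n = (2, 2, -1, -3) → π⊥ ≈ (-1.53553, +0.29289); max(|x|,|y|,|x±y|/√2) = 1.53553 > 0.8 ⇒ ∉ W
candidate 3: n = (-1, 2, 0, 0) → π⊥ ≈ (-2.41421, +1.41421); max(|x|,|y|,|x±y|/√2) = 2.70711 > 0.8 ⇒ ∉ W
candidate 4: n = (1, -1, 2, 2) → π⊥ ≈ (+3.12132, -1.29289); max(|x|,|y|,|x±y|/√2) = 3.12132 > 0.8 ⇒ ∉ W
candidate 5: n = (0, -1, 0, 0) → π⊥ ≈ (+0.70711, -0.70711); max(|x|,|y|,|x±y|/√2) = 1.00000 > 0.8 ⇒ ∉ W
candidate 6: n = (0, -1, 1, 0) → π⊥ ≈ (+0.70711, -1.70711); max(|x|,|y|,|x±y|/√2) = 1.70711 > 0.8 ⇒ ∉ W
candidate 7: n = (0, 0, 0, 1) → π⊥ ≈ (+0.70711, +0.70711); max(|x|,|y|,|x±y|/√2) = 1.00000 > 0.8 ⇒ ∉ W
candidate 8: n = (0, -1, 0, -1) → π⊥ ≈ (+0.00000, -1.41421); max(|x|,|y|,|x±y|/√2) = 1.41421 > 0.8 ⇒ ∉ W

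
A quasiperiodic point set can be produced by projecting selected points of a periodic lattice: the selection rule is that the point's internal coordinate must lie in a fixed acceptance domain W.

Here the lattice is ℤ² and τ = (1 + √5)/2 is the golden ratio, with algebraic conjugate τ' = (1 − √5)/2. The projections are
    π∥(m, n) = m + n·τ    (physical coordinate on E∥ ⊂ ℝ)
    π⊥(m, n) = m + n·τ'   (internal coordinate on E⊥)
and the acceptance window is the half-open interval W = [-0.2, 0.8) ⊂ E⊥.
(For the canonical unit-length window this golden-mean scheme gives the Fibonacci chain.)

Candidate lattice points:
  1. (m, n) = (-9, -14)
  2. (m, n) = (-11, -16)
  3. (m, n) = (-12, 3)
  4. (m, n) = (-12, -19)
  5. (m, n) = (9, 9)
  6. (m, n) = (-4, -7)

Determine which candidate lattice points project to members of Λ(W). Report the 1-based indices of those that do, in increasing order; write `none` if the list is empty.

6

Numerically τ ≈ 1.6180 and τ' = −1/τ ≈ -0.6180.
[1] lift (-9,-14): star map gives -0.3475; window check -0.2 ≤ -0.3475 < 0.8 is false → out
[2] lift (-11,-16): star map gives -1.1115; window check -0.2 ≤ -1.1115 < 0.8 is false → out
[3] lift (-12,3): star map gives -13.8541; window check -0.2 ≤ -13.8541 < 0.8 is false → out
[4] lift (-12,-19): star map gives -0.2574; window check -0.2 ≤ -0.2574 < 0.8 is false → out
[5] lift (9,9): star map gives 3.4377; window check -0.2 ≤ 3.4377 < 0.8 is false → out
[6] lift (-4,-7): star map gives 0.3262; window check -0.2 ≤ 0.3262 < 0.8 is true → IN Λ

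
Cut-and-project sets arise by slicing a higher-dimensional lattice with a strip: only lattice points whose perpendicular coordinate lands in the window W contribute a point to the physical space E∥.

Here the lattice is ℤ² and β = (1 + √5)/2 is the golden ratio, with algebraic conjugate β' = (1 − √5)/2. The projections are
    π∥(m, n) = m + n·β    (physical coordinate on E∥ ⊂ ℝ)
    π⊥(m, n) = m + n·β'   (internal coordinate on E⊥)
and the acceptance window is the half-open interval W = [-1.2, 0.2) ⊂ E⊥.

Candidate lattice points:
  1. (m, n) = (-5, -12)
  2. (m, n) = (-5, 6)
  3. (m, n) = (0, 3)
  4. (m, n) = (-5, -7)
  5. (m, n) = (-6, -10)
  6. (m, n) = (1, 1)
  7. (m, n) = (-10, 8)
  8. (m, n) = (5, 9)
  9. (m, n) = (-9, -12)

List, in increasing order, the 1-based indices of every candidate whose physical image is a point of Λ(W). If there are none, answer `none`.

4, 5, 8

Compute β' = (1−√5)/2 = -0.618034, so π⊥(m,n) = m -0.618034·n.
candidate 1: (m,n)=(-5,-12) → π∥ = -5-12·β ≈ -24.416408, π⊥ = -5-12·β' ≈ 2.416408 ∉ [-1.2, 0.2) ⇒ out
candidate 2: (m,n)=(-5,6) → π∥ = -5+6·β ≈ 4.708204, π⊥ = -5+6·β' ≈ -8.708204 ∉ [-1.2, 0.2) ⇒ out
candidate 3: (m,n)=(0,3) → π∥ = 0+3·β ≈ 4.854102, π⊥ = 0+3·β' ≈ -1.854102 ∉ [-1.2, 0.2) ⇒ out
candidate 4: (m,n)=(-5,-7) → π∥ = -5-7·β ≈ -16.326238, π⊥ = -5-7·β' ≈ -0.673762 ∈ [-1.2, 0.2) ⇒ IN Λ
candidate 5: (m,n)=(-6,-10) → π∥ = -6-10·β ≈ -22.180340, π⊥ = -6-10·β' ≈ 0.180340 ∈ [-1.2, 0.2) ⇒ IN Λ
candidate 6: (m,n)=(1,1) → π∥ = 1+1·β ≈ 2.618034, π⊥ = 1+1·β' ≈ 0.381966 ∉ [-1.2, 0.2) ⇒ out
candidate 7: (m,n)=(-10,8) → π∥ = -10+8·β ≈ 2.944272, π⊥ = -10+8·β' ≈ -14.944272 ∉ [-1.2, 0.2) ⇒ out
candidate 8: (m,n)=(5,9) → π∥ = 5+9·β ≈ 19.562306, π⊥ = 5+9·β' ≈ -0.562306 ∈ [-1.2, 0.2) ⇒ IN Λ
candidate 9: (m,n)=(-9,-12) → π∥ = -9-12·β ≈ -28.416408, π⊥ = -9-12·β' ≈ -1.583592 ∉ [-1.2, 0.2) ⇒ out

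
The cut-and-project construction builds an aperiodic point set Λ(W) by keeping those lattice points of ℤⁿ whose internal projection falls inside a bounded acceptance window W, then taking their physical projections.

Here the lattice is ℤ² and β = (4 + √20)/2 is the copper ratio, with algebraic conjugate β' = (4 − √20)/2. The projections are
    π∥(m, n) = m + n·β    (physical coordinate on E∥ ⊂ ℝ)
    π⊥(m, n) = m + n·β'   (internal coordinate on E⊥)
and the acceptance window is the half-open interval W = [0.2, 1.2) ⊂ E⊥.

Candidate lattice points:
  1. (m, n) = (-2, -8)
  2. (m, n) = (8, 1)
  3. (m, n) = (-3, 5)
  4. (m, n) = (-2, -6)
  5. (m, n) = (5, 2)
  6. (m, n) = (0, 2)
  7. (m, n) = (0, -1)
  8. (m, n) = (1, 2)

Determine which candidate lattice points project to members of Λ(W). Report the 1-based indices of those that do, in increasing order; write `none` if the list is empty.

β' = (4−√20)/2 ≈ -0.23607.
candidate 1: (m,n)=(-2,-8) → π∥ = -2-8·β ≈ -35.88854, π⊥ = -2-8·β' ≈ -0.11146 ∉ [0.2, 1.2) ⇒ out
candidate 2: (m,n)=(8,1) → π∥ = 8+1·β ≈ 12.23607, π⊥ = 8+1·β' ≈ 7.76393 ∉ [0.2, 1.2) ⇒ out
candidate 3: (m,n)=(-3,5) → π∥ = -3+5·β ≈ 18.18034, π⊥ = -3+5·β' ≈ -4.18034 ∉ [0.2, 1.2) ⇒ out
candidate 4: (m,n)=(-2,-6) → π∥ = -2-6·β ≈ -27.41641, π⊥ = -2-6·β' ≈ -0.58359 ∉ [0.2, 1.2) ⇒ out
candidate 5: (m,n)=(5,2) → π∥ = 5+2·β ≈ 13.47214, π⊥ = 5+2·β' ≈ 4.52786 ∉ [0.2, 1.2) ⇒ out
candidate 6: (m,n)=(0,2) → π∥ = 0+2·β ≈ 8.47214, π⊥ = 0+2·β' ≈ -0.47214 ∉ [0.2, 1.2) ⇒ out
candidate 7: (m,n)=(0,-1) → π∥ = 0-1·β ≈ -4.23607, π⊥ = 0-1·β' ≈ 0.23607 ∈ [0.2, 1.2) ⇒ IN Λ
candidate 8: (m,n)=(1,2) → π∥ = 1+2·β ≈ 9.47214, π⊥ = 1+2·β' ≈ 0.52786 ∈ [0.2, 1.2) ⇒ IN Λ

7, 8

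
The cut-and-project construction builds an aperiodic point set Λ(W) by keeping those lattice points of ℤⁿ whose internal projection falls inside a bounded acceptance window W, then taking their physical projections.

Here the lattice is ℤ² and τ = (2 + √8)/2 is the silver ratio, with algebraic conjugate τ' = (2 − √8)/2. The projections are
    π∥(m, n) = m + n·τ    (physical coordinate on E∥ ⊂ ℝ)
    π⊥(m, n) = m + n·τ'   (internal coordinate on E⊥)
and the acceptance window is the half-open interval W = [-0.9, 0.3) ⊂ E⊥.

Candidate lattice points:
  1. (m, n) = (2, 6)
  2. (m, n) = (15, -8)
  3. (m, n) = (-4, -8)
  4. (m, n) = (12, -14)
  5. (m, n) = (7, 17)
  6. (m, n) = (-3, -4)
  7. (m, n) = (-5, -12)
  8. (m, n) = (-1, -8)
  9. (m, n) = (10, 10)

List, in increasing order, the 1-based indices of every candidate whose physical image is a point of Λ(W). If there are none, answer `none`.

Compute τ' = (2−√8)/2 = -0.41421, so π⊥(m,n) = m -0.41421·n.
candidate 1: (m,n)=(2,6) → π∥ = 2+6·τ ≈ 16.48528, π⊥ = 2+6·τ' ≈ -0.48528 ∈ [-0.9, 0.3) ⇒ IN Λ
candidate 2: (m,n)=(15,-8) → π∥ = 15-8·τ ≈ -4.31371, π⊥ = 15-8·τ' ≈ 18.31371 ∉ [-0.9, 0.3) ⇒ out
candidate 3: (m,n)=(-4,-8) → π∥ = -4-8·τ ≈ -23.31371, π⊥ = -4-8·τ' ≈ -0.68629 ∈ [-0.9, 0.3) ⇒ IN Λ
candidate 4: (m,n)=(12,-14) → π∥ = 12-14·τ ≈ -21.79899, π⊥ = 12-14·τ' ≈ 17.79899 ∉ [-0.9, 0.3) ⇒ out
candidate 5: (m,n)=(7,17) → π∥ = 7+17·τ ≈ 48.04163, π⊥ = 7+17·τ' ≈ -0.04163 ∈ [-0.9, 0.3) ⇒ IN Λ
candidate 6: (m,n)=(-3,-4) → π∥ = -3-4·τ ≈ -12.65685, π⊥ = -3-4·τ' ≈ -1.34315 ∉ [-0.9, 0.3) ⇒ out
candidate 7: (m,n)=(-5,-12) → π∥ = -5-12·τ ≈ -33.97056, π⊥ = -5-12·τ' ≈ -0.02944 ∈ [-0.9, 0.3) ⇒ IN Λ
candidate 8: (m,n)=(-1,-8) → π∥ = -1-8·τ ≈ -20.31371, π⊥ = -1-8·τ' ≈ 2.31371 ∉ [-0.9, 0.3) ⇒ out
candidate 9: (m,n)=(10,10) → π∥ = 10+10·τ ≈ 34.14214, π⊥ = 10+10·τ' ≈ 5.85786 ∉ [-0.9, 0.3) ⇒ out

1, 3, 5, 7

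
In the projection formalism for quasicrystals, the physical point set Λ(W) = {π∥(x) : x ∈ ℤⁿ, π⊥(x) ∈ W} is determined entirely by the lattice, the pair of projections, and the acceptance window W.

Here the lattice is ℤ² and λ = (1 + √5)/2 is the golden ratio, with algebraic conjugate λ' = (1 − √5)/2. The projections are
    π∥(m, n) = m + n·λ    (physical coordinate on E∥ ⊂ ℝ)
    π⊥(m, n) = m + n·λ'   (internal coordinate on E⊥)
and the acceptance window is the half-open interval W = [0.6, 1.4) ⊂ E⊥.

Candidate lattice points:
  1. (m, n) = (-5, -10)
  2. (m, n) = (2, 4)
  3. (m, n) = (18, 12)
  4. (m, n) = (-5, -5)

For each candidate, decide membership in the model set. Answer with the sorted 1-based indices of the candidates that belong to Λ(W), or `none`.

1

λ' = (1−√5)/2 ≈ -0.61803.
candidate 1: (m,n)=(-5,-10) → π∥ = -5-10·λ ≈ -21.18034, π⊥ = -5-10·λ' ≈ 1.18034 ∈ [0.6, 1.4) ⇒ IN Λ
candidate 2: (m,n)=(2,4) → π∥ = 2+4·λ ≈ 8.47214, π⊥ = 2+4·λ' ≈ -0.47214 ∉ [0.6, 1.4) ⇒ out
candidate 3: (m,n)=(18,12) → π∥ = 18+12·λ ≈ 37.41641, π⊥ = 18+12·λ' ≈ 10.58359 ∉ [0.6, 1.4) ⇒ out
candidate 4: (m,n)=(-5,-5) → π∥ = -5-5·λ ≈ -13.09017, π⊥ = -5-5·λ' ≈ -1.90983 ∉ [0.6, 1.4) ⇒ out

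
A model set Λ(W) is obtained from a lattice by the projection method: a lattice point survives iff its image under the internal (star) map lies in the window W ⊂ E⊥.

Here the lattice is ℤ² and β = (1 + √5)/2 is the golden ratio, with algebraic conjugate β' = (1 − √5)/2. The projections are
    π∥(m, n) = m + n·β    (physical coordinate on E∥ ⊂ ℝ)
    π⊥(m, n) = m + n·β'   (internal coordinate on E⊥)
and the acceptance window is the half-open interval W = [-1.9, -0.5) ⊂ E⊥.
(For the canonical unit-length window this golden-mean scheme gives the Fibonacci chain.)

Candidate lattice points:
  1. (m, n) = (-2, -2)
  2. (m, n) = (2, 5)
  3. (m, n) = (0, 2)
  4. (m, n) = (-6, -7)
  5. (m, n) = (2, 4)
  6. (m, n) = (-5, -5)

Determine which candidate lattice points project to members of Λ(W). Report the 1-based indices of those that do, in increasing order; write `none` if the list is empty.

1, 2, 3, 4

Numerically β ≈ 1.6180 and β' = −1/β ≈ -0.6180.
#1 (-2,-2): internal coord -2 + (-2)·β' = -0.7639; -0.7639 ∈ [-1.9, -0.5) → IN Λ
#2 (2,5): internal coord 2 + (5)·β' = -1.0902; -1.0902 ∈ [-1.9, -0.5) → IN Λ
#3 (0,2): internal coord 0 + (2)·β' = -1.2361; -1.2361 ∈ [-1.9, -0.5) → IN Λ
#4 (-6,-7): internal coord -6 + (-7)·β' = -1.6738; -1.6738 ∈ [-1.9, -0.5) → IN Λ
#5 (2,4): internal coord 2 + (4)·β' = -0.4721; -0.4721 ∉ [-1.9, -0.5) → out
#6 (-5,-5): internal coord -5 + (-5)·β' = -1.9098; -1.9098 ∉ [-1.9, -0.5) → out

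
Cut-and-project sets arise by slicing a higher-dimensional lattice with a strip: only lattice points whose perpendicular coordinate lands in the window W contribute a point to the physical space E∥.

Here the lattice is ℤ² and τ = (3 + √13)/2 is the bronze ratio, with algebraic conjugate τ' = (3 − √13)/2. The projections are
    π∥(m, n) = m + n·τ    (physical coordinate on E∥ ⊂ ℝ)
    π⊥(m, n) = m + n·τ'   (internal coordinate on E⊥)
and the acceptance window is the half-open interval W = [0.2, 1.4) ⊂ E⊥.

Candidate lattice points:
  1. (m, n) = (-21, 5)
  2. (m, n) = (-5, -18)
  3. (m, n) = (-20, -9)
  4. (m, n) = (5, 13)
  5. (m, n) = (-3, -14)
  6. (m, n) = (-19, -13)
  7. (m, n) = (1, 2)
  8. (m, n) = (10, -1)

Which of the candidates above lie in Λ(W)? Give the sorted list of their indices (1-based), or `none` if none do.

2, 4, 5, 7

τ' = (3−√13)/2 ≈ -0.3028.
[1] lift (-21,5): star map gives -22.5139; window check 0.2 ≤ -22.5139 < 1.4 is false → out
[2] lift (-5,-18): star map gives 0.4500; window check 0.2 ≤ 0.4500 < 1.4 is true → IN Λ
[3] lift (-20,-9): star map gives -17.2750; window check 0.2 ≤ -17.2750 < 1.4 is false → out
[4] lift (5,13): star map gives 1.0639; window check 0.2 ≤ 1.0639 < 1.4 is true → IN Λ
[5] lift (-3,-14): star map gives 1.2389; window check 0.2 ≤ 1.2389 < 1.4 is true → IN Λ
[6] lift (-19,-13): star map gives -15.0639; window check 0.2 ≤ -15.0639 < 1.4 is false → out
[7] lift (1,2): star map gives 0.3944; window check 0.2 ≤ 0.3944 < 1.4 is true → IN Λ
[8] lift (10,-1): star map gives 10.3028; window check 0.2 ≤ 10.3028 < 1.4 is false → out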